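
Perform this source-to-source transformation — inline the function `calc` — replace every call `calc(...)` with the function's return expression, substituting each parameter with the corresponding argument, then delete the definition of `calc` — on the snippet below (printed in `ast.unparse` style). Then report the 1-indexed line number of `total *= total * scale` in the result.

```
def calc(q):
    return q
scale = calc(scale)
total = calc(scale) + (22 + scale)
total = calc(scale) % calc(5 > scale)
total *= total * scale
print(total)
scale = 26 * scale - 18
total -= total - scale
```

4

Transformed code:
scale = scale
total = scale + (22 + scale)
total = scale % (5 > scale)
total *= total * scale
print(total)
scale = 26 * scale - 18
total -= total - scale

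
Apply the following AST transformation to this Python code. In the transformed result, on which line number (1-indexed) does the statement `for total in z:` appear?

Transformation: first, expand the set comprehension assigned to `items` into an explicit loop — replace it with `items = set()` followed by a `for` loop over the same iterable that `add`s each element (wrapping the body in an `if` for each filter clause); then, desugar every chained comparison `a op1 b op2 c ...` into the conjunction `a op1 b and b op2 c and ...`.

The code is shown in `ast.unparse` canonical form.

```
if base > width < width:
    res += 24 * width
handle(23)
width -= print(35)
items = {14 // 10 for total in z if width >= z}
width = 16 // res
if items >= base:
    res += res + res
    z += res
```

6

Transformed code:
if base > width and width < width:
    res += 24 * width
handle(23)
width -= print(35)
items = set()
for total in z:
    if width >= z:
        items.add(14 // 10)
width = 16 // res
if items >= base:
    res += res + res
    z += res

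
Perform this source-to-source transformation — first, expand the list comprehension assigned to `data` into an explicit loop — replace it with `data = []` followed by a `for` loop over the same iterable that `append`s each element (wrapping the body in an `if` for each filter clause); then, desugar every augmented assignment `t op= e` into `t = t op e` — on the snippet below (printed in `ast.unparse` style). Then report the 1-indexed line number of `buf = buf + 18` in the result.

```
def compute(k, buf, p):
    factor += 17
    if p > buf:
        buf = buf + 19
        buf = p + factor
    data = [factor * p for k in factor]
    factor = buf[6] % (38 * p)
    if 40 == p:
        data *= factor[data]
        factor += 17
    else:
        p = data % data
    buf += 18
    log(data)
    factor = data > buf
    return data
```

Transformed code:
def compute(k, buf, p):
    factor = factor + 17
    if p > buf:
        buf = buf + 19
        buf = p + factor
    data = []
    for k in factor:
        data.append(factor * p)
    factor = buf[6] % (38 * p)
    if 40 == p:
        data = data * factor[data]
        factor = factor + 17
    else:
        p = data % data
    buf = buf + 18
    log(data)
    factor = data > buf
    return data

15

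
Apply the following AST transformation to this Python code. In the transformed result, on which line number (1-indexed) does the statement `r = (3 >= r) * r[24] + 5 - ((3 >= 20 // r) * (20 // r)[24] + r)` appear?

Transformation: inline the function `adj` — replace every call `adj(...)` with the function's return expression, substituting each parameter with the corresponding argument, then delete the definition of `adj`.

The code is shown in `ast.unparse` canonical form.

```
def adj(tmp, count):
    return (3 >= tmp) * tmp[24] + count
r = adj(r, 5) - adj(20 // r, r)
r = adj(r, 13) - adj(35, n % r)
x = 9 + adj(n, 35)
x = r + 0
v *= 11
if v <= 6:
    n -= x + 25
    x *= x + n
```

Transformed code:
r = (3 >= r) * r[24] + 5 - ((3 >= 20 // r) * (20 // r)[24] + r)
r = (3 >= r) * r[24] + 13 - ((3 >= 35) * 35[24] + n % r)
x = 9 + ((3 >= n) * n[24] + 35)
x = r + 0
v *= 11
if v <= 6:
    n -= x + 25
    x *= x + n

1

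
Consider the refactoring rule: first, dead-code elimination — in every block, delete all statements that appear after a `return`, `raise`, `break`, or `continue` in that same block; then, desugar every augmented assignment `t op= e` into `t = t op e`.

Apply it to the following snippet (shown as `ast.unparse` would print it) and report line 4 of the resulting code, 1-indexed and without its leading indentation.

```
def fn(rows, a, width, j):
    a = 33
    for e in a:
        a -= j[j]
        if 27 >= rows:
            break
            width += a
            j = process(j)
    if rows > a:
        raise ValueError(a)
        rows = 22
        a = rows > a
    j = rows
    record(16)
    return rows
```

a = a - j[j]

Transformed code:
def fn(rows, a, width, j):
    a = 33
    for e in a:
        a = a - j[j]
        if 27 >= rows:
            break
    if rows > a:
        raise ValueError(a)
    j = rows
    record(16)
    return rows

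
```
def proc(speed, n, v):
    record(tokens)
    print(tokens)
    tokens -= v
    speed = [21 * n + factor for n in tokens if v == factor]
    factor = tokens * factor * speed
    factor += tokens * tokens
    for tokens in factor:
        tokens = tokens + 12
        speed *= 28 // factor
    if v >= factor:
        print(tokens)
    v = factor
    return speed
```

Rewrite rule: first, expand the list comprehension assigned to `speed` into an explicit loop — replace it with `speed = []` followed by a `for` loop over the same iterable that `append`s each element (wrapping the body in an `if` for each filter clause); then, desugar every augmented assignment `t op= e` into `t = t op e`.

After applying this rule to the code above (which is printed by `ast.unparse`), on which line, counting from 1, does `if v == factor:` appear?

7

Transformed code:
def proc(speed, n, v):
    record(tokens)
    print(tokens)
    tokens = tokens - v
    speed = []
    for n in tokens:
        if v == factor:
            speed.append(21 * n + factor)
    factor = tokens * factor * speed
    factor = factor + tokens * tokens
    for tokens in factor:
        tokens = tokens + 12
        speed = speed * (28 // factor)
    if v >= factor:
        print(tokens)
    v = factor
    return speed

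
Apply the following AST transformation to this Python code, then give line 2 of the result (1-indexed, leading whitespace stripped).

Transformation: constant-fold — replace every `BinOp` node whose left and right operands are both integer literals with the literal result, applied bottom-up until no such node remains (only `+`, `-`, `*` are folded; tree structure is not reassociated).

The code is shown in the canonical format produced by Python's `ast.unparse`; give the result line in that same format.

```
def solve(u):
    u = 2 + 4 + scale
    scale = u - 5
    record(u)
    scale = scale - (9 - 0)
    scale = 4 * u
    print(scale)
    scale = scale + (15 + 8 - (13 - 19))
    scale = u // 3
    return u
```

Transformed code:
def solve(u):
    u = 6 + scale
    scale = u - 5
    record(u)
    scale = scale - 9
    scale = 4 * u
    print(scale)
    scale = scale + 29
    scale = u // 3
    return u

u = 6 + scale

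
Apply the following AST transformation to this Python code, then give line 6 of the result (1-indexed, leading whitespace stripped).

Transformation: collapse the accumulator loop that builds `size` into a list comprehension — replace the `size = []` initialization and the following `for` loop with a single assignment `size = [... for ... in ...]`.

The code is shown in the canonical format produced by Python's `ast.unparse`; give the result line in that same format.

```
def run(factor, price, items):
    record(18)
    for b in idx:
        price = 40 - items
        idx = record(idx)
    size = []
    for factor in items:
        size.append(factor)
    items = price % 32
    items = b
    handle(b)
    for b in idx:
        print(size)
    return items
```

Transformed code:
def run(factor, price, items):
    record(18)
    for b in idx:
        price = 40 - items
        idx = record(idx)
    size = [factor for factor in items]
    items = price % 32
    items = b
    handle(b)
    for b in idx:
        print(size)
    return items

size = [factor for factor in items]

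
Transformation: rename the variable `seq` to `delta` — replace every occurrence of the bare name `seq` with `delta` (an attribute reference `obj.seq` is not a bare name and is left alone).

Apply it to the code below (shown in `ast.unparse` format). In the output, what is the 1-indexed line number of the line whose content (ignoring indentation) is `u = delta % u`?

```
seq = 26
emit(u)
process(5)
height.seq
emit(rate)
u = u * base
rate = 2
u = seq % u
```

Transformed code:
delta = 26
emit(u)
process(5)
height.seq
emit(rate)
u = u * base
rate = 2
u = delta % u

8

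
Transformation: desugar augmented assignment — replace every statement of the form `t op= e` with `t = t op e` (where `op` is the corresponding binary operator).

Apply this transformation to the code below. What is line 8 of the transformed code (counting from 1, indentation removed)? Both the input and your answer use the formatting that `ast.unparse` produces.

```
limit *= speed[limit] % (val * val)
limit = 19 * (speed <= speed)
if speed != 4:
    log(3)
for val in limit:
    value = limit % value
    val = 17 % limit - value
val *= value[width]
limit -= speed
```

Transformed code:
limit = limit * (speed[limit] % (val * val))
limit = 19 * (speed <= speed)
if speed != 4:
    log(3)
for val in limit:
    value = limit % value
    val = 17 % limit - value
val = val * value[width]
limit = limit - speed

val = val * value[width]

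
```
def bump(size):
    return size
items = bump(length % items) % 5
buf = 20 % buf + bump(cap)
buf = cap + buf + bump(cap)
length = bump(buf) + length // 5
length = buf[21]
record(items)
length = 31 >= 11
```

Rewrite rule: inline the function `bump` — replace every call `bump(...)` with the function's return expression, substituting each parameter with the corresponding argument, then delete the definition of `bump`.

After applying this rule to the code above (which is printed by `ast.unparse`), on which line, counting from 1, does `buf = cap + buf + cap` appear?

3

Transformed code:
items = length % items % 5
buf = 20 % buf + cap
buf = cap + buf + cap
length = buf + length // 5
length = buf[21]
record(items)
length = 31 >= 11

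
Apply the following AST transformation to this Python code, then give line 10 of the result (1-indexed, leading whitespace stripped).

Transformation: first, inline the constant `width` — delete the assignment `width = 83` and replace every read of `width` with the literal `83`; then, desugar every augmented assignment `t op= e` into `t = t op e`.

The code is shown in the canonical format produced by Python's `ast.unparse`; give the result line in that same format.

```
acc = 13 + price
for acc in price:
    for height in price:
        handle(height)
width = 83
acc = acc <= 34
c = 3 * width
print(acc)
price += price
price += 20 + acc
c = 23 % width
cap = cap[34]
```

Transformed code:
acc = 13 + price
for acc in price:
    for height in price:
        handle(height)
acc = acc <= 34
c = 3 * 83
print(acc)
price = price + price
price = price + (20 + acc)
c = 23 % 83
cap = cap[34]

c = 23 % 83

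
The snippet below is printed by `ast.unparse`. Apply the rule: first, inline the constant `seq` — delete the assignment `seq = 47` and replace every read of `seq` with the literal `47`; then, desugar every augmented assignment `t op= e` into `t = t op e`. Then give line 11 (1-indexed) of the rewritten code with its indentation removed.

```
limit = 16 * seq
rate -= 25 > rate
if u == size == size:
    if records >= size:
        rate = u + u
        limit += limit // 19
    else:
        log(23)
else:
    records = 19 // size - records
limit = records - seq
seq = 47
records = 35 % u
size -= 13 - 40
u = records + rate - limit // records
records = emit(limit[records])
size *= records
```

limit = records - 47

Transformed code:
limit = 16 * 47
rate = rate - (25 > rate)
if u == size == size:
    if records >= size:
        rate = u + u
        limit = limit + limit // 19
    else:
        log(23)
else:
    records = 19 // size - records
limit = records - 47
records = 35 % u
size = size - (13 - 40)
u = records + rate - limit // records
records = emit(limit[records])
size = size * records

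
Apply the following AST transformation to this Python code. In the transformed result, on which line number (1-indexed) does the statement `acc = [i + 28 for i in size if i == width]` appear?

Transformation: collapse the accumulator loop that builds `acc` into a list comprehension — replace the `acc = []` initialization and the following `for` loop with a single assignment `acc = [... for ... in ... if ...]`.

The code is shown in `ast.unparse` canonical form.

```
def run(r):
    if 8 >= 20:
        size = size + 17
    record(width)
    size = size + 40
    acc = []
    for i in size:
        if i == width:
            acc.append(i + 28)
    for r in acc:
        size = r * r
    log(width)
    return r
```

Transformed code:
def run(r):
    if 8 >= 20:
        size = size + 17
    record(width)
    size = size + 40
    acc = [i + 28 for i in size if i == width]
    for r in acc:
        size = r * r
    log(width)
    return r

6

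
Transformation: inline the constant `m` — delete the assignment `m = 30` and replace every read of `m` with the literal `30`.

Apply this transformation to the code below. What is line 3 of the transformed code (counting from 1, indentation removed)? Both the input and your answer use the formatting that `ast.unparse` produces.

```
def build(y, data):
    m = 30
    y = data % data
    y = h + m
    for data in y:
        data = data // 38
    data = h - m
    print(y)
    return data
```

Transformed code:
def build(y, data):
    y = data % data
    y = h + 30
    for data in y:
        data = data // 38
    data = h - 30
    print(y)
    return data

y = h + 30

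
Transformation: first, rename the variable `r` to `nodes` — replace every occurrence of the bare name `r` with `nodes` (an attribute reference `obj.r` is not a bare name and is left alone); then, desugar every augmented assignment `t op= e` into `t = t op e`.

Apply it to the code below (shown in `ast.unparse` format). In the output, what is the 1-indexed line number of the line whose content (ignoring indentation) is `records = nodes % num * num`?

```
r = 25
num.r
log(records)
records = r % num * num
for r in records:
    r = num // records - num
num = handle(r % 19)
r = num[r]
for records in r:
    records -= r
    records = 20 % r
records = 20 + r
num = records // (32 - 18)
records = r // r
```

4

Transformed code:
nodes = 25
num.r
log(records)
records = nodes % num * num
for nodes in records:
    nodes = num // records - num
num = handle(nodes % 19)
nodes = num[nodes]
for records in nodes:
    records = records - nodes
    records = 20 % nodes
records = 20 + nodes
num = records // (32 - 18)
records = nodes // nodes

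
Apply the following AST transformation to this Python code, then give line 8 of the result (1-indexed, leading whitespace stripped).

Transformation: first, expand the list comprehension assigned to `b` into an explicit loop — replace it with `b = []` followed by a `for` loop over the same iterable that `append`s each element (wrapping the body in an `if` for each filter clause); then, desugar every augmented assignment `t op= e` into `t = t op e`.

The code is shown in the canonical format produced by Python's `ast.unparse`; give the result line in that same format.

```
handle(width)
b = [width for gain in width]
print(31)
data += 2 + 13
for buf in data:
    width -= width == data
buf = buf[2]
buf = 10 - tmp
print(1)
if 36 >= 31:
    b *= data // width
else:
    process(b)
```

width = width - (width == data)

Transformed code:
handle(width)
b = []
for gain in width:
    b.append(width)
print(31)
data = data + (2 + 13)
for buf in data:
    width = width - (width == data)
buf = buf[2]
buf = 10 - tmp
print(1)
if 36 >= 31:
    b = b * (data // width)
else:
    process(b)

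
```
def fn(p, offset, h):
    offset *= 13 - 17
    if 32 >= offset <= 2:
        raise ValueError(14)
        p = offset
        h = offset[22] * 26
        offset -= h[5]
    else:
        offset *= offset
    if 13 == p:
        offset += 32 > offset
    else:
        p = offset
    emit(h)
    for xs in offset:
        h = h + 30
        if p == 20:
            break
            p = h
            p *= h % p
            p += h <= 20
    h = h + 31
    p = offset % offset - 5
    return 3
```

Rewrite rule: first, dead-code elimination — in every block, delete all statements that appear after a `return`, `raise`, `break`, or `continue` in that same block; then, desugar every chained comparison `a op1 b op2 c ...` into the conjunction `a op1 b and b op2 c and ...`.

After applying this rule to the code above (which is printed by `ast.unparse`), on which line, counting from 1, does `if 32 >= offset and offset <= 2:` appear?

3

Transformed code:
def fn(p, offset, h):
    offset *= 13 - 17
    if 32 >= offset and offset <= 2:
        raise ValueError(14)
    else:
        offset *= offset
    if 13 == p:
        offset += 32 > offset
    else:
        p = offset
    emit(h)
    for xs in offset:
        h = h + 30
        if p == 20:
            break
    h = h + 31
    p = offset % offset - 5
    return 3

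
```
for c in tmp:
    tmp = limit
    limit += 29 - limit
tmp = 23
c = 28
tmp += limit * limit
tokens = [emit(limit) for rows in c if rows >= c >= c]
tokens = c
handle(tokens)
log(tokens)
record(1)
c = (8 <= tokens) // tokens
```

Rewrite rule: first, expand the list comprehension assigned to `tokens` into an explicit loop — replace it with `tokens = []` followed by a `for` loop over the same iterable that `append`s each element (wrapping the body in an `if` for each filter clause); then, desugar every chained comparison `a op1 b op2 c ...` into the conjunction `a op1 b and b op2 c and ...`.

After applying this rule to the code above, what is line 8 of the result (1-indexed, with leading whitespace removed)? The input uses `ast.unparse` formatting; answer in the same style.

Transformed code:
for c in tmp:
    tmp = limit
    limit += 29 - limit
tmp = 23
c = 28
tmp += limit * limit
tokens = []
for rows in c:
    if rows >= c and c >= c:
        tokens.append(emit(limit))
tokens = c
handle(tokens)
log(tokens)
record(1)
c = (8 <= tokens) // tokens

for rows in c:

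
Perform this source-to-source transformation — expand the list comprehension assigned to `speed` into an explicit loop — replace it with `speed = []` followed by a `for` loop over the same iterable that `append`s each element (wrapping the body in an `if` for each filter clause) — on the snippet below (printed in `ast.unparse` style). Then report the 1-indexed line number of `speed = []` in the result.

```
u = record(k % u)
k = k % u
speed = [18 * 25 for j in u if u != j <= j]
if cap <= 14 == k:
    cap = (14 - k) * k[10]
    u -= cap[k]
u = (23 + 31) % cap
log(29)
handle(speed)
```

Transformed code:
u = record(k % u)
k = k % u
speed = []
for j in u:
    if u != j <= j:
        speed.append(18 * 25)
if cap <= 14 == k:
    cap = (14 - k) * k[10]
    u -= cap[k]
u = (23 + 31) % cap
log(29)
handle(speed)

3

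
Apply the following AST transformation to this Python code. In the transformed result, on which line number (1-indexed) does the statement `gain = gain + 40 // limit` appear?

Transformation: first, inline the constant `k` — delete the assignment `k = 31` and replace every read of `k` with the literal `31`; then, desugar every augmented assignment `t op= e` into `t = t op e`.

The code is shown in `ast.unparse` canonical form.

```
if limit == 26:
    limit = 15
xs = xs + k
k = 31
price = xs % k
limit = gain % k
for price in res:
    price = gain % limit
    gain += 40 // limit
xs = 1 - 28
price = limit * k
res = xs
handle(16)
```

8

Transformed code:
if limit == 26:
    limit = 15
xs = xs + 31
price = xs % 31
limit = gain % 31
for price in res:
    price = gain % limit
    gain = gain + 40 // limit
xs = 1 - 28
price = limit * 31
res = xs
handle(16)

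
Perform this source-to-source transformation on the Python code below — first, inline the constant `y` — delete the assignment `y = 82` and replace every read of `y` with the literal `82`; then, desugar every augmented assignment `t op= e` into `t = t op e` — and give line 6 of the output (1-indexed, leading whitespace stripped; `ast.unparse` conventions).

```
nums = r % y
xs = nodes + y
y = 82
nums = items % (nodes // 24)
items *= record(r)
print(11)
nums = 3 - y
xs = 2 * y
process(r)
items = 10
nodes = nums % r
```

nums = 3 - 82

Transformed code:
nums = r % 82
xs = nodes + 82
nums = items % (nodes // 24)
items = items * record(r)
print(11)
nums = 3 - 82
xs = 2 * 82
process(r)
items = 10
nodes = nums % r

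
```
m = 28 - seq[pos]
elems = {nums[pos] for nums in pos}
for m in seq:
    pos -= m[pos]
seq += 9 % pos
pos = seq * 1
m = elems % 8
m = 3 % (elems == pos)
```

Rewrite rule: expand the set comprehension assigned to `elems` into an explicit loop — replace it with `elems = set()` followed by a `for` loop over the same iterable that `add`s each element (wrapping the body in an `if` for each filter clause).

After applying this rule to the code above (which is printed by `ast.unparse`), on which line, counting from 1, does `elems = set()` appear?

Transformed code:
m = 28 - seq[pos]
elems = set()
for nums in pos:
    elems.add(nums[pos])
for m in seq:
    pos -= m[pos]
seq += 9 % pos
pos = seq * 1
m = elems % 8
m = 3 % (elems == pos)

2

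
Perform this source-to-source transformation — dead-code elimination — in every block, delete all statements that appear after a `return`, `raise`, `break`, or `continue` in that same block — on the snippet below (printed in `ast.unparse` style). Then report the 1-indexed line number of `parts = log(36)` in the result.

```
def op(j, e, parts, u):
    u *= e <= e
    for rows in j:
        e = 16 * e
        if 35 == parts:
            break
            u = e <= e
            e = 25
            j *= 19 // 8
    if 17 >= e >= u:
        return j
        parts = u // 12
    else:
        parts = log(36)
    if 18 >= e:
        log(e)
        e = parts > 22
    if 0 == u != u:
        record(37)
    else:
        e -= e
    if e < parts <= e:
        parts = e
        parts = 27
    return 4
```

10

Transformed code:
def op(j, e, parts, u):
    u *= e <= e
    for rows in j:
        e = 16 * e
        if 35 == parts:
            break
    if 17 >= e >= u:
        return j
    else:
        parts = log(36)
    if 18 >= e:
        log(e)
        e = parts > 22
    if 0 == u != u:
        record(37)
    else:
        e -= e
    if e < parts <= e:
        parts = e
        parts = 27
    return 4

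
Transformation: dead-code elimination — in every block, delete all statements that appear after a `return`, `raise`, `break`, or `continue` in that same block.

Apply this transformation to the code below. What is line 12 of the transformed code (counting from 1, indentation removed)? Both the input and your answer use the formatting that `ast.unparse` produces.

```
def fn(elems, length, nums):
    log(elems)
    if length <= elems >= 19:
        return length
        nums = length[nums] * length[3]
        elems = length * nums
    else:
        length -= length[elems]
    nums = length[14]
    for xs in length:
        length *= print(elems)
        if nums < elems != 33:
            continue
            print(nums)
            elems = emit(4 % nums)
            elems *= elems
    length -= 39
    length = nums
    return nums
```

length -= 39

Transformed code:
def fn(elems, length, nums):
    log(elems)
    if length <= elems >= 19:
        return length
    else:
        length -= length[elems]
    nums = length[14]
    for xs in length:
        length *= print(elems)
        if nums < elems != 33:
            continue
    length -= 39
    length = nums
    return nums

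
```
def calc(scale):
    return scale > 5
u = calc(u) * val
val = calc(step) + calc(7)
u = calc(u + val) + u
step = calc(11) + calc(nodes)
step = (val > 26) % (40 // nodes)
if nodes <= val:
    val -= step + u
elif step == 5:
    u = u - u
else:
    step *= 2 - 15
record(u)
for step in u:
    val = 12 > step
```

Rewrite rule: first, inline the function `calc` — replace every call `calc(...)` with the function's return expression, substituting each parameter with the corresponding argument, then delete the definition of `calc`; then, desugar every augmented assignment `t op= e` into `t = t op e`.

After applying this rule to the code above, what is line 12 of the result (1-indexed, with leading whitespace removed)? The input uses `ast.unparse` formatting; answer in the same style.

record(u)

Transformed code:
u = (u > 5) * val
val = (step > 5) + (7 > 5)
u = (u + val > 5) + u
step = (11 > 5) + (nodes > 5)
step = (val > 26) % (40 // nodes)
if nodes <= val:
    val = val - (step + u)
elif step == 5:
    u = u - u
else:
    step = step * (2 - 15)
record(u)
for step in u:
    val = 12 > step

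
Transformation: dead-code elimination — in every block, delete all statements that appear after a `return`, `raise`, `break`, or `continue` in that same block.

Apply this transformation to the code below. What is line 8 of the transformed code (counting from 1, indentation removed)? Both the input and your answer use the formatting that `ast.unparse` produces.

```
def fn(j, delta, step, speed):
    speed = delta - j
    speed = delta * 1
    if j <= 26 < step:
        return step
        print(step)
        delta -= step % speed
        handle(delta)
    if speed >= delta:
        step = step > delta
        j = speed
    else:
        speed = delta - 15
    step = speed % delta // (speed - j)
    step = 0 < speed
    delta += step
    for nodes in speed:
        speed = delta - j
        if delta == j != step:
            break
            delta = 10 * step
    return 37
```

Transformed code:
def fn(j, delta, step, speed):
    speed = delta - j
    speed = delta * 1
    if j <= 26 < step:
        return step
    if speed >= delta:
        step = step > delta
        j = speed
    else:
        speed = delta - 15
    step = speed % delta // (speed - j)
    step = 0 < speed
    delta += step
    for nodes in speed:
        speed = delta - j
        if delta == j != step:
            break
    return 37

j = speed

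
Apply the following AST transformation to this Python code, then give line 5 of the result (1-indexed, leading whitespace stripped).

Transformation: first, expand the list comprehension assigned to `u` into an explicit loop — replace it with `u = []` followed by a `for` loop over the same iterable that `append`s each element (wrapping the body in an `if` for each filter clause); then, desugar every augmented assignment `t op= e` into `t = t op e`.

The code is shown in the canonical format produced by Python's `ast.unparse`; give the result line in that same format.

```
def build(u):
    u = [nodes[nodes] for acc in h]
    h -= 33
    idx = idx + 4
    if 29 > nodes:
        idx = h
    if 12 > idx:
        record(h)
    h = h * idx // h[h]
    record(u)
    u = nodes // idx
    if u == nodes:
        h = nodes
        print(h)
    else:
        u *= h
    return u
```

h = h - 33

Transformed code:
def build(u):
    u = []
    for acc in h:
        u.append(nodes[nodes])
    h = h - 33
    idx = idx + 4
    if 29 > nodes:
        idx = h
    if 12 > idx:
        record(h)
    h = h * idx // h[h]
    record(u)
    u = nodes // idx
    if u == nodes:
        h = nodes
        print(h)
    else:
        u = u * h
    return u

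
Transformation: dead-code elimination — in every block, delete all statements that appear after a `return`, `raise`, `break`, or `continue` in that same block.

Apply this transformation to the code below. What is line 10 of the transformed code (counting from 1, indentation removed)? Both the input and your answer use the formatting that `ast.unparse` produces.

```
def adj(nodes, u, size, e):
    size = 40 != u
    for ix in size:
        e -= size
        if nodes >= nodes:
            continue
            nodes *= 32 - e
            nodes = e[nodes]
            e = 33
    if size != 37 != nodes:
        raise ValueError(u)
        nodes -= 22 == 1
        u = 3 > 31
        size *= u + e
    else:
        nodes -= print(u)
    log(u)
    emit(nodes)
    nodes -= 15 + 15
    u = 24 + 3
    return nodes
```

Transformed code:
def adj(nodes, u, size, e):
    size = 40 != u
    for ix in size:
        e -= size
        if nodes >= nodes:
            continue
    if size != 37 != nodes:
        raise ValueError(u)
    else:
        nodes -= print(u)
    log(u)
    emit(nodes)
    nodes -= 15 + 15
    u = 24 + 3
    return nodes

nodes -= print(u)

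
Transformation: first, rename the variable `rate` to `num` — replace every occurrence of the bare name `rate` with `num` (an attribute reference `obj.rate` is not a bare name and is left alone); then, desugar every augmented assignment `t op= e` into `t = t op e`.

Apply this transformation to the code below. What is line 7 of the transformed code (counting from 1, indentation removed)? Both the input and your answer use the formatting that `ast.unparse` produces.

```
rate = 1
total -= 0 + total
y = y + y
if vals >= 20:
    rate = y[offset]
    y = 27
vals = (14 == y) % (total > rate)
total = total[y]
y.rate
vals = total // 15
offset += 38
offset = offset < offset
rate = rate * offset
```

vals = (14 == y) % (total > num)

Transformed code:
num = 1
total = total - (0 + total)
y = y + y
if vals >= 20:
    num = y[offset]
    y = 27
vals = (14 == y) % (total > num)
total = total[y]
y.rate
vals = total // 15
offset = offset + 38
offset = offset < offset
num = num * offset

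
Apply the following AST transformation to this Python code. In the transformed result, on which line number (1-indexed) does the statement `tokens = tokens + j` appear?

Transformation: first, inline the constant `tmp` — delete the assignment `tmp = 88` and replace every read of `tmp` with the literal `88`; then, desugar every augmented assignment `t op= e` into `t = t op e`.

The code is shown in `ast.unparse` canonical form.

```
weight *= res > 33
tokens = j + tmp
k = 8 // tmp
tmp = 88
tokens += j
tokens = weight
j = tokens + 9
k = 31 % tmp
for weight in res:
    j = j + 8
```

Transformed code:
weight = weight * (res > 33)
tokens = j + 88
k = 8 // 88
tokens = tokens + j
tokens = weight
j = tokens + 9
k = 31 % 88
for weight in res:
    j = j + 8

4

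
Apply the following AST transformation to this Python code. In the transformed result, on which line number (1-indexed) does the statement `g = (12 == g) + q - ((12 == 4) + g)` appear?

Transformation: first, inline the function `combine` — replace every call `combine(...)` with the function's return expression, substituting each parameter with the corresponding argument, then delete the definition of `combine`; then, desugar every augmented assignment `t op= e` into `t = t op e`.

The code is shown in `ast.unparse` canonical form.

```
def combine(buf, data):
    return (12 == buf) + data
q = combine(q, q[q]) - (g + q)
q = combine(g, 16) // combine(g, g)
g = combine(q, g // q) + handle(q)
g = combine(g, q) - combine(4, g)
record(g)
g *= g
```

4

Transformed code:
q = (12 == q) + q[q] - (g + q)
q = ((12 == g) + 16) // ((12 == g) + g)
g = (12 == q) + g // q + handle(q)
g = (12 == g) + q - ((12 == 4) + g)
record(g)
g = g * g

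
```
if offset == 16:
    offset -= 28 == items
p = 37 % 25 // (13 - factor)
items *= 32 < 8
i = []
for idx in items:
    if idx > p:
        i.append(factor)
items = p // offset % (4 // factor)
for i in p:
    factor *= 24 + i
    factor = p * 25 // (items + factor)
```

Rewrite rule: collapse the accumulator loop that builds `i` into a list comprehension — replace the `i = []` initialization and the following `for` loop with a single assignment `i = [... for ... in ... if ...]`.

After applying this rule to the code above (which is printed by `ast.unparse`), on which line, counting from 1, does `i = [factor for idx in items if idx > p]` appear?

Transformed code:
if offset == 16:
    offset -= 28 == items
p = 37 % 25 // (13 - factor)
items *= 32 < 8
i = [factor for idx in items if idx > p]
items = p // offset % (4 // factor)
for i in p:
    factor *= 24 + i
    factor = p * 25 // (items + factor)

5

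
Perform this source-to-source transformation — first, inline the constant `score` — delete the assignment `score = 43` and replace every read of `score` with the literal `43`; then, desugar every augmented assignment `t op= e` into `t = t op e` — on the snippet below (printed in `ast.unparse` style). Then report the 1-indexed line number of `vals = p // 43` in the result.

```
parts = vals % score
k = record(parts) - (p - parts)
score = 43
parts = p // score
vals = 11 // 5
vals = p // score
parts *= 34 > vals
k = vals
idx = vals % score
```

5

Transformed code:
parts = vals % 43
k = record(parts) - (p - parts)
parts = p // 43
vals = 11 // 5
vals = p // 43
parts = parts * (34 > vals)
k = vals
idx = vals % 43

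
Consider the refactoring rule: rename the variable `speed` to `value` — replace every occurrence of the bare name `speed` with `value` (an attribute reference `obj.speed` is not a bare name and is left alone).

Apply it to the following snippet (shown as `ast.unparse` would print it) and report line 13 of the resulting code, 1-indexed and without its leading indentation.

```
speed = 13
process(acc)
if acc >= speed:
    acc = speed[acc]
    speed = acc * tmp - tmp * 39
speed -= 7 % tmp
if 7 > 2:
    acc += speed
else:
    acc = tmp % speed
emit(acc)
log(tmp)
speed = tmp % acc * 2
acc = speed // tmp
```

value = tmp % acc * 2

Transformed code:
value = 13
process(acc)
if acc >= value:
    acc = value[acc]
    value = acc * tmp - tmp * 39
value -= 7 % tmp
if 7 > 2:
    acc += value
else:
    acc = tmp % value
emit(acc)
log(tmp)
value = tmp % acc * 2
acc = value // tmp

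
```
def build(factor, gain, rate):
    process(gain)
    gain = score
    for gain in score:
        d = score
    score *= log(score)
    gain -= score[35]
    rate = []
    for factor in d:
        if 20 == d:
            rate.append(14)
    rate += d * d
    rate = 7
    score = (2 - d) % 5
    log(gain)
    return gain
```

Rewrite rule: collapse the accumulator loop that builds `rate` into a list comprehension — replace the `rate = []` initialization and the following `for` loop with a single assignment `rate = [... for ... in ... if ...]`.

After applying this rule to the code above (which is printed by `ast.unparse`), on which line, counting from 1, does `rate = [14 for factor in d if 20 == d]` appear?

8

Transformed code:
def build(factor, gain, rate):
    process(gain)
    gain = score
    for gain in score:
        d = score
    score *= log(score)
    gain -= score[35]
    rate = [14 for factor in d if 20 == d]
    rate += d * d
    rate = 7
    score = (2 - d) % 5
    log(gain)
    return gain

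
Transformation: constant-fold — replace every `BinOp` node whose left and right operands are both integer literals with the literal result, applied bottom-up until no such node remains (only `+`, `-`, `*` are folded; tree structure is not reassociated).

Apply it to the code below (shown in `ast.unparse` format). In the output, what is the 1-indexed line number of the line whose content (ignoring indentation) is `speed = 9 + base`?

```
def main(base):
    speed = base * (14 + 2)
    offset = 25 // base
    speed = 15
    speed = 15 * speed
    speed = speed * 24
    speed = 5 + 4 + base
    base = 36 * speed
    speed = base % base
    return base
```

7

Transformed code:
def main(base):
    speed = base * 16
    offset = 25 // base
    speed = 15
    speed = 15 * speed
    speed = speed * 24
    speed = 9 + base
    base = 36 * speed
    speed = base % base
    return base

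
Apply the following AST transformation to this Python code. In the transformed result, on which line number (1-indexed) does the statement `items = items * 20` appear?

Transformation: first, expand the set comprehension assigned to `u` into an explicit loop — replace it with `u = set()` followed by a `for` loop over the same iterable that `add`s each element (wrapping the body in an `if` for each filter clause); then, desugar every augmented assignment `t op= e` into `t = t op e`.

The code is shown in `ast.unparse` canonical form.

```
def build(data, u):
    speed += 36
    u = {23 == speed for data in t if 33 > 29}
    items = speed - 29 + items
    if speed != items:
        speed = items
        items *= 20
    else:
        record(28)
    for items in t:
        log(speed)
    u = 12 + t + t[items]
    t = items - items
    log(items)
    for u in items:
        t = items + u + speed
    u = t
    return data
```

10

Transformed code:
def build(data, u):
    speed = speed + 36
    u = set()
    for data in t:
        if 33 > 29:
            u.add(23 == speed)
    items = speed - 29 + items
    if speed != items:
        speed = items
        items = items * 20
    else:
        record(28)
    for items in t:
        log(speed)
    u = 12 + t + t[items]
    t = items - items
    log(items)
    for u in items:
        t = items + u + speed
    u = t
    return data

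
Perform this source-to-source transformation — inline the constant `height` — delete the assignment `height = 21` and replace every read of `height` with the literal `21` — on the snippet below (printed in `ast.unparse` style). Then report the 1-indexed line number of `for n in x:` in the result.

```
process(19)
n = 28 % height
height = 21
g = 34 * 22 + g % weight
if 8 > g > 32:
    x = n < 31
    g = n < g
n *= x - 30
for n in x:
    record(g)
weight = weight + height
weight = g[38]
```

8

Transformed code:
process(19)
n = 28 % 21
g = 34 * 22 + g % weight
if 8 > g > 32:
    x = n < 31
    g = n < g
n *= x - 30
for n in x:
    record(g)
weight = weight + 21
weight = g[38]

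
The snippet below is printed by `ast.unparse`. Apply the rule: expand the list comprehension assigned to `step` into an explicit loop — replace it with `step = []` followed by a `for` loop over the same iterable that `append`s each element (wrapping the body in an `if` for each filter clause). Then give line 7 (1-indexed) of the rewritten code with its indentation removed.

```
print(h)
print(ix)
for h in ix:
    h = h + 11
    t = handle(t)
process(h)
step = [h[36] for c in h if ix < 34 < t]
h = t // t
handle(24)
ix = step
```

Transformed code:
print(h)
print(ix)
for h in ix:
    h = h + 11
    t = handle(t)
process(h)
step = []
for c in h:
    if ix < 34 < t:
        step.append(h[36])
h = t // t
handle(24)
ix = step

step = []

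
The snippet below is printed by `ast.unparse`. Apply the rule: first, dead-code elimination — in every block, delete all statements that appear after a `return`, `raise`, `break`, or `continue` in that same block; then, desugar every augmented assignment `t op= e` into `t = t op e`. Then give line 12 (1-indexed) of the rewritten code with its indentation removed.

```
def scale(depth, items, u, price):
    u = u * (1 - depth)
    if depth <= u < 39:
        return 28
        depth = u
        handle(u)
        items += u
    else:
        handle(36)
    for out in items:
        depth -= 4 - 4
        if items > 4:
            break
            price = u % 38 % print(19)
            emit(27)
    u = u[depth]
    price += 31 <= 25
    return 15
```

price = price + (31 <= 25)

Transformed code:
def scale(depth, items, u, price):
    u = u * (1 - depth)
    if depth <= u < 39:
        return 28
    else:
        handle(36)
    for out in items:
        depth = depth - (4 - 4)
        if items > 4:
            break
    u = u[depth]
    price = price + (31 <= 25)
    return 15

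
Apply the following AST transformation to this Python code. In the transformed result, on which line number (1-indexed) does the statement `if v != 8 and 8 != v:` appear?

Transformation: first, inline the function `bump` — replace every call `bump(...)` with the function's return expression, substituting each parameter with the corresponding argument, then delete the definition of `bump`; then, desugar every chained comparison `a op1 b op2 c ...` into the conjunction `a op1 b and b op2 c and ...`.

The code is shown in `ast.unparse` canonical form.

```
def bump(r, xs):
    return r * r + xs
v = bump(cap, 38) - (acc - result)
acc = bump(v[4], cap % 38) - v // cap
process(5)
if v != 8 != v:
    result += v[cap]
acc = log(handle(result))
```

4

Transformed code:
v = cap * cap + 38 - (acc - result)
acc = v[4] * v[4] + cap % 38 - v // cap
process(5)
if v != 8 and 8 != v:
    result += v[cap]
acc = log(handle(result))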